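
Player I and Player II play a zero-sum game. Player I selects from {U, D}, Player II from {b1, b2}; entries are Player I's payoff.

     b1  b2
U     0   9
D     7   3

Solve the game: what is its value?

63/13

Row minima: U → 0, D → 3; maximin = 3.
Column maxima: b1 → 7, b2 → 9; minimax = 7.
3 ≠ 7, so there is no saddle point; optimal play is mixed.
Let Player I play U with probability p. Expected payoff against b1: 0p + 7(1−p) = −7p + 7; against b2: 9p + 3(1−p) = 6p + 3.
Setting these equal: −7p + 7 = 6p + 3 ⇒ −13p = -4 ⇒ p = 4/13, and the value is (-7)·(4/13) + 7 = 63/13.
For Player II: with q = P(b1), equating U's and D's payoffs gives −9q + 9 = 4q + 3 ⇒ q = 6/13.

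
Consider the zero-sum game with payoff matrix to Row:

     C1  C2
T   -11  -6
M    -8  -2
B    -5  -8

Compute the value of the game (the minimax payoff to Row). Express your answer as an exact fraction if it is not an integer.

Row minima: T → -11, M → -8, B → -8; maximin = -8.
Column maxima: C1 → -5, C2 → -2; minimax = -5.
-8 ≠ -5, so there is no saddle point; optimal play is mixed.
T is strictly dominated by M, so Row never plays it.
On the remaining 2×2 (M, B vs C1, C2):
Let Row play M with probability p. Expected payoff against C1: (-8)p + (-5)(1−p) = −3p − 5; against C2: (-2)p + (-8)(1−p) = 6p − 8.
Setting these equal: −3p − 5 = 6p − 8 ⇒ −9p = -3 ⇒ p = 1/3, and the value is (-3)·(1/3) − 5 = -6.
For Column: with q = P(C1), equating M's and B's payoffs gives −6q − 2 = 3q − 8 ⇒ q = 2/3.

-6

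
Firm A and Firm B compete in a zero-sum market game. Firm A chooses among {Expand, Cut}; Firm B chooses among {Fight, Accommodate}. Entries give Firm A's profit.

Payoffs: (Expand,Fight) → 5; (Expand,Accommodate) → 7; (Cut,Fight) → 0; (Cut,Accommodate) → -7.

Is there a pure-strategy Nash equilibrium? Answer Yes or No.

Yes

Row minima: Expand → 5, Cut → -7; maximin = 5.
Column maxima: Fight → 5, Accommodate → 7; minimax = 5.
maximin = minimax = 5, so a saddle point exists.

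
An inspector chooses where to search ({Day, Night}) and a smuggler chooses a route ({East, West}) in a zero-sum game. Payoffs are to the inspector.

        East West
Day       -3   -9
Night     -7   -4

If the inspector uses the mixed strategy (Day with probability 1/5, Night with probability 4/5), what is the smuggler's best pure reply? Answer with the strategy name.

If the smuggler plays East, the inspector's expected payoff is (1/5)·(-3) + (4/5)·(-7) = -31/5.
If the smuggler plays West, the inspector's expected payoff is (1/5)·(-9) + (4/5)·(-4) = -5.
The smuggler minimizes the inspector's payoff; the smallest is -31/5, so the best response is East.

East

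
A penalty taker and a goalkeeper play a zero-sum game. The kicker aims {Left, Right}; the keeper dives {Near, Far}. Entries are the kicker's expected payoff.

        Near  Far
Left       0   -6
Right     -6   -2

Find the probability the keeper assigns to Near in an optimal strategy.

Row minima: Left → -6, Right → -6; maximin = -6.
Column maxima: Near → 0, Far → -2; minimax = -2.
-6 ≠ -2, so there is no saddle point; optimal play is mixed.
Let the kicker play Left with probability p. Expected payoff against Near: 0p + (-6)(1−p) = 6p − 6; against Far: (-6)p + (-2)(1−p) = −4p − 2.
Setting these equal: 6p − 6 = −4p − 2 ⇒ 10p = 4 ⇒ p = 2/5, and the value is (6)·(2/5) − 6 = -18/5.
For the keeper: with q = P(Near), equating Left's and Right's payoffs gives 6q − 6 = −4q − 2 ⇒ q = 2/5.

2/5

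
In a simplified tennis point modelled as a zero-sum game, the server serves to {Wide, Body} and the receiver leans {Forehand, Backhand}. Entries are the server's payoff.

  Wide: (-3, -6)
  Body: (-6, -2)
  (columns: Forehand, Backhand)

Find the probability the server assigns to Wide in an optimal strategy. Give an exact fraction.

Row minima: Wide → -6, Body → -6; maximin = -6.
Column maxima: Forehand → -3, Backhand → -2; minimax = -3.
-6 ≠ -3, so there is no saddle point; optimal play is mixed.
Let the server play Wide with probability p. Expected payoff against Forehand: (-3)p + (-6)(1−p) = 3p − 6; against Backhand: (-6)p + (-2)(1−p) = −4p − 2.
Setting these equal: 3p − 6 = −4p − 2 ⇒ 7p = 4 ⇒ p = 4/7, and the value is (3)·(4/7) − 6 = -30/7.
For the receiver: with q = P(Forehand), equating Wide's and Body's payoffs gives 3q − 6 = −4q − 2 ⇒ q = 4/7.

4/7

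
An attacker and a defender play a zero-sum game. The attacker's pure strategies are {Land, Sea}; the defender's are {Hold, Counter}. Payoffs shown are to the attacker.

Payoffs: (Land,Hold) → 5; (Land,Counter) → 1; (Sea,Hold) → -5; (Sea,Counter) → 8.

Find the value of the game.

Row minima: Land → 1, Sea → -5; maximin = 1.
Column maxima: Hold → 5, Counter → 8; minimax = 5.
1 ≠ 5, so there is no saddle point; optimal play is mixed.
Let the attacker play Land with probability p. Expected payoff against Hold: 5p + (-5)(1−p) = 10p − 5; against Counter: 1p + 8(1−p) = −7p + 8.
Setting these equal: 10p − 5 = −7p + 8 ⇒ 17p = 13 ⇒ p = 13/17, and the value is (10)·(13/17) − 5 = 45/17.
For the defender: with q = P(Hold), equating Land's and Sea's payoffs gives 4q + 1 = −13q + 8 ⇒ q = 7/17.

45/17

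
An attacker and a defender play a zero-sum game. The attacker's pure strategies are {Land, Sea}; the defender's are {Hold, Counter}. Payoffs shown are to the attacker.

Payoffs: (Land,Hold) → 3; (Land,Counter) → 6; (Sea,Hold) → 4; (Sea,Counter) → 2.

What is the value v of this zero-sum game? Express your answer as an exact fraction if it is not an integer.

Row minima: Land → 3, Sea → 2; maximin = 3.
Column maxima: Hold → 4, Counter → 6; minimax = 4.
3 ≠ 4, so there is no saddle point; optimal play is mixed.
Let the attacker play Land with probability p. Expected payoff against Hold: 3p + 4(1−p) = −p + 4; against Counter: 6p + 2(1−p) = 4p + 2.
Setting these equal: −p + 4 = 4p + 2 ⇒ −5p = -2 ⇒ p = 2/5, and the value is (-1)·(2/5) + 4 = 18/5.
For the defender: with q = P(Hold), equating Land's and Sea's payoffs gives −3q + 6 = 2q + 2 ⇒ q = 4/5.

18/5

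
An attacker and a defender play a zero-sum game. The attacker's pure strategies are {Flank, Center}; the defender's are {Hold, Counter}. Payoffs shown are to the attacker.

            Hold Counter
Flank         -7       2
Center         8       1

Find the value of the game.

23/16

Row minima: Flank → -7, Center → 1; maximin = 1.
Column maxima: Hold → 8, Counter → 2; minimax = 2.
1 ≠ 2, so there is no saddle point; optimal play is mixed.
Let the attacker play Flank with probability p. Expected payoff against Hold: (-7)p + 8(1−p) = −15p + 8; against Counter: 2p + 1(1−p) = p + 1.
Setting these equal: −15p + 8 = p + 1 ⇒ −16p = -7 ⇒ p = 7/16, and the value is (-15)·(7/16) + 8 = 23/16.
For the defender: with q = P(Hold), equating Flank's and Center's payoffs gives −9q + 2 = 7q + 1 ⇒ q = 1/16.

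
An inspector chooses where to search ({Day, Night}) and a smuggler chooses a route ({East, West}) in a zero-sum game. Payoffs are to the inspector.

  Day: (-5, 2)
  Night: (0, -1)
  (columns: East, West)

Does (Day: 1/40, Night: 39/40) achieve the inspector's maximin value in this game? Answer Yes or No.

Against East this mix gives (1/40)·(-5) + (39/40)·0 = -1/8.
Against West this mix gives (1/40)·2 + (39/40)·(-1) = -37/40.
The smuggler will play West, holding the inspector to -37/40. Shifting weight toward the row that does better against West would raise this floor (the equalizing mix achieves -5/8 against both West and East), so the proposed strategy is not optimal.

No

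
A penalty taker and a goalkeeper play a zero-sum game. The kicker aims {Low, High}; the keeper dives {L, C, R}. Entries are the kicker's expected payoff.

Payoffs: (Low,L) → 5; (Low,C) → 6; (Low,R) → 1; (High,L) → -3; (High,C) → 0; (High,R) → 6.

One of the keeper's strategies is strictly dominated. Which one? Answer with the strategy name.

L holds the kicker's payoff strictly below C in every row: 5 < 6, -3 < 0.
So C is strictly dominated for the keeper.

C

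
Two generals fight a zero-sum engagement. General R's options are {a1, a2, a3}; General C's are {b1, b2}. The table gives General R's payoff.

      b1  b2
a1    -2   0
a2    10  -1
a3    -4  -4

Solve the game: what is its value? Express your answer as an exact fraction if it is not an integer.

-2/13

Row minima: a1 → -2, a2 → -1, a3 → -4; maximin = -1.
Column maxima: b1 → 10, b2 → 0; minimax = 0.
-1 ≠ 0, so there is no saddle point; optimal play is mixed.
a3 is strictly dominated by a1, so General R never plays it.
On the remaining 2×2 (a1, a2 vs b1, b2):
Let General R play a1 with probability p. Expected payoff against b1: (-2)p + 10(1−p) = −12p + 10; against b2: 0p + (-1)(1−p) = p − 1.
Setting these equal: −12p + 10 = p − 1 ⇒ −13p = -11 ⇒ p = 11/13, and the value is (-12)·(11/13) + 10 = -2/13.
For General C: with q = P(b1), equating a1's and a2's payoffs gives −2q = 11q − 1 ⇒ q = 1/13.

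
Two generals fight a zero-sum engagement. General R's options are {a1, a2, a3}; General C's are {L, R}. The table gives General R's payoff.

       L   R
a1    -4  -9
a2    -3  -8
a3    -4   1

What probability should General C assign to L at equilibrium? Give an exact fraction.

9/10

Row minima: a1 → -9, a2 → -8, a3 → -4; maximin = -4.
Column maxima: L → -3, R → 1; minimax = -3.
-4 ≠ -3, so there is no saddle point; optimal play is mixed.
a1 is strictly dominated by a2, so General R never plays it.
On the remaining 2×2 (a2, a3 vs L, R):
Let General R play a2 with probability p. Expected payoff against L: (-3)p + (-4)(1−p) = p − 4; against R: (-8)p + 1(1−p) = −9p + 1.
Setting these equal: p − 4 = −9p + 1 ⇒ 10p = 5 ⇒ p = 1/2, and the value is (1)·(1/2) − 4 = -7/2.
For General C: with q = P(L), equating a2's and a3's payoffs gives 5q − 8 = −5q + 1 ⇒ q = 9/10.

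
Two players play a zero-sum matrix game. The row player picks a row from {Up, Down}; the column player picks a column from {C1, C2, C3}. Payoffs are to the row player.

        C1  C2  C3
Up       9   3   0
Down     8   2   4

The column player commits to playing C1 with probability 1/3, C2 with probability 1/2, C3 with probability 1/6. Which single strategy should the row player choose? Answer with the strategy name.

Up

Expected payoff of Up: (1/3)·9 + (1/2)·3 + (1/6)·0 = 9/2.
Expected payoff of Down: (1/3)·8 + (1/2)·2 + (1/6)·4 = 13/3.
The largest is 9/2, so the row player's best response is Up.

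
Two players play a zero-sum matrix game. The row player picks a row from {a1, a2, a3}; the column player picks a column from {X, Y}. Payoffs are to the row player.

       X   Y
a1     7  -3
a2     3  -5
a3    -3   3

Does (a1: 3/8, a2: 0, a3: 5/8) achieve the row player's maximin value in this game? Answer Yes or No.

Yes

Against X this mix gives (3/8)·7 + (5/8)·(-3) = 3/4.
Against Y this mix gives (3/8)·(-3) + (5/8)·3 = 3/4.
All of the column player's active replies (X, Y) yield 3/4, and no column does worse for the row player. The mix makes the column player indifferent and guarantees 3/4, so it is optimal.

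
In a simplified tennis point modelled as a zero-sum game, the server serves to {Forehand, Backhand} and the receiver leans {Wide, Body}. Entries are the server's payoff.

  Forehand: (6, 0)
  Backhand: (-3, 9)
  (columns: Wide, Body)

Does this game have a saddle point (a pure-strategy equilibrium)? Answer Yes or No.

No

Row minima: Forehand → 0, Backhand → -3; maximin = 0.
Column maxima: Wide → 6, Body → 9; minimax = 6.
0 ≠ 6, so no pure-strategy equilibrium exists.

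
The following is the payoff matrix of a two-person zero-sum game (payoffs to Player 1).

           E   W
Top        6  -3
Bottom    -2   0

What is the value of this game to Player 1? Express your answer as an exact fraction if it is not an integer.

Row minima: Top → -3, Bottom → -2; maximin = -2.
Column maxima: E → 6, W → 0; minimax = 0.
-2 ≠ 0, so there is no saddle point; optimal play is mixed.
Let Player 1 play Top with probability p. Expected payoff against E: 6p + (-2)(1−p) = 8p − 2; against W: (-3)p + 0(1−p) = −3p.
Setting these equal: 8p − 2 = −3p ⇒ 11p = 2 ⇒ p = 2/11, and the value is (8)·(2/11) − 2 = -6/11.
For Player 2: with q = P(E), equating Top's and Bottom's payoffs gives 9q − 3 = −2q ⇒ q = 3/11.

-6/11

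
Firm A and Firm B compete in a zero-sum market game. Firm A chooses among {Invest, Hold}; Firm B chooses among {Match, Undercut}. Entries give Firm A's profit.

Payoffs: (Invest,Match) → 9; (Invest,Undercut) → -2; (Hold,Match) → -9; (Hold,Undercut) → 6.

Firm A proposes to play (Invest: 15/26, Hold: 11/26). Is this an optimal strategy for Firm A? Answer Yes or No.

Against Match this mix gives (15/26)·9 + (11/26)·(-9) = 18/13.
Against Undercut this mix gives (15/26)·(-2) + (11/26)·6 = 18/13.
All of Firm B's active replies (Match, Undercut) yield 18/13, and no column does worse for Firm A. The mix makes Firm B indifferent and guarantees 18/13, so it is optimal.

Yes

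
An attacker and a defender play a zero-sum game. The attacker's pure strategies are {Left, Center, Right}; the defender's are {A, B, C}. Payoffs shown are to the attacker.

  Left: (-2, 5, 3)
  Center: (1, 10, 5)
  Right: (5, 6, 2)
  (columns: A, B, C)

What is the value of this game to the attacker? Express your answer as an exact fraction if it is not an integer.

Row minima: Left → -2, Center → 1, Right → 2; maximin = 2.
Column maxima: A → 5, B → 10, C → 5; minimax = 5.
2 ≠ 5, so there is no saddle point; optimal play is mixed.
Left is strictly dominated by Center, so the attacker never plays it.
B is strictly dominated by A (it gives the attacker strictly more in every row), so the defender never plays it.
On the remaining 2×2 (Center, Right vs A, C):
Let the attacker play Center with probability p. Expected payoff against A: 1p + 5(1−p) = −4p + 5; against C: 5p + 2(1−p) = 3p + 2.
Setting these equal: −4p + 5 = 3p + 2 ⇒ −7p = -3 ⇒ p = 3/7, and the value is (-4)·(3/7) + 5 = 23/7.
For the defender: with q = P(A), equating Center's and Right's payoffs gives −4q + 5 = 3q + 2 ⇒ q = 3/7.

23/7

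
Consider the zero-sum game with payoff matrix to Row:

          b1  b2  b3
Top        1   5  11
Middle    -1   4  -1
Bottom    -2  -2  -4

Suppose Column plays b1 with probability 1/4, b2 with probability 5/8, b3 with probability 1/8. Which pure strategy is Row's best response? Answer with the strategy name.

Expected payoff of Top: (1/4)·1 + (5/8)·5 + (1/8)·11 = 19/4.
Expected payoff of Middle: (1/4)·(-1) + (5/8)·4 + (1/8)·(-1) = 17/8.
Expected payoff of Bottom: (1/4)·(-2) + (5/8)·(-2) + (1/8)·(-4) = -9/4.
The largest is 19/4, so Row's best response is Top.

Top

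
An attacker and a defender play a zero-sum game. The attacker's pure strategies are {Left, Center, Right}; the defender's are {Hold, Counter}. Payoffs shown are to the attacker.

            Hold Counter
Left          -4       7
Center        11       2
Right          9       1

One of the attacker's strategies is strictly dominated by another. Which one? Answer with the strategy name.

Center gives a strictly higher payoff than Right against every column: 11 > 9, 2 > 1.
So Right is strictly dominated and the attacker never plays it.

Right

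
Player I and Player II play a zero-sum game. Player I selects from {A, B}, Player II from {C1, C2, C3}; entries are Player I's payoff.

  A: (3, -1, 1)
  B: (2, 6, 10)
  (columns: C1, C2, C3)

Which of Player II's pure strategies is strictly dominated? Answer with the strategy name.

C2 holds Player I's payoff strictly below C3 in every row: -1 < 1, 6 < 10.
So C3 is strictly dominated for Player II.

C3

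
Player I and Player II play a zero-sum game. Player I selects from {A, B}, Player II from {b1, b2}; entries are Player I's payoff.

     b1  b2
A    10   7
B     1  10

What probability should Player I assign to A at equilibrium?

Row minima: A → 7, B → 1; maximin = 7.
Column maxima: b1 → 10, b2 → 10; minimax = 10.
7 ≠ 10, so there is no saddle point; optimal play is mixed.
Let Player I play A with probability p. Expected payoff against b1: 10p + 1(1−p) = 9p + 1; against b2: 7p + 10(1−p) = −3p + 10.
Setting these equal: 9p + 1 = −3p + 10 ⇒ 12p = 9 ⇒ p = 3/4, and the value is (9)·(3/4) + 1 = 31/4.
For Player II: with q = P(b1), equating A's and B's payoffs gives 3q + 7 = −9q + 10 ⇒ q = 1/4.

3/4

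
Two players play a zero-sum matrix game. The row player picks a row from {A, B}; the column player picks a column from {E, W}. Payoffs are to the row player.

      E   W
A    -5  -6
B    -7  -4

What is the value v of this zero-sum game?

Row minima: A → -6, B → -7; maximin = -6.
Column maxima: E → -5, W → -4; minimax = -5.
-6 ≠ -5, so there is no saddle point; optimal play is mixed.
Let the row player play A with probability p. Expected payoff against E: (-5)p + (-7)(1−p) = 2p − 7; against W: (-6)p + (-4)(1−p) = −2p − 4.
Setting these equal: 2p − 7 = −2p − 4 ⇒ 4p = 3 ⇒ p = 3/4, and the value is (2)·(3/4) − 7 = -11/2.
For the column player: with q = P(E), equating A's and B's payoffs gives q − 6 = −3q − 4 ⇒ q = 1/2.

-11/2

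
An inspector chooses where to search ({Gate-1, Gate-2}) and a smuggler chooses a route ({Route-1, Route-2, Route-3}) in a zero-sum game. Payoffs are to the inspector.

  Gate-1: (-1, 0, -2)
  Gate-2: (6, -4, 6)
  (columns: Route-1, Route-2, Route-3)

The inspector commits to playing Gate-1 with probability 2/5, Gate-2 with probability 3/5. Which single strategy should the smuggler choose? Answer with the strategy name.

Route-2

If the smuggler plays Route-1, the inspector's expected payoff is (2/5)·(-1) + (3/5)·6 = 16/5.
If the smuggler plays Route-2, the inspector's expected payoff is (2/5)·0 + (3/5)·(-4) = -12/5.
If the smuggler plays Route-3, the inspector's expected payoff is (2/5)·(-2) + (3/5)·6 = 14/5.
The smuggler minimizes the inspector's payoff; the smallest is -12/5, so the best response is Route-2.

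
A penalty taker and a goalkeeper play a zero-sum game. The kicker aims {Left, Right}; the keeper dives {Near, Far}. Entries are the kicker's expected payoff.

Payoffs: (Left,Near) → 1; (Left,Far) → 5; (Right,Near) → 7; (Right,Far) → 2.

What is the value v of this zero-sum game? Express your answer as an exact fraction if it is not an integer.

11/3

Row minima: Left → 1, Right → 2; maximin = 2.
Column maxima: Near → 7, Far → 5; minimax = 5.
2 ≠ 5, so there is no saddle point; optimal play is mixed.
Let the kicker play Left with probability p. Expected payoff against Near: 1p + 7(1−p) = −6p + 7; against Far: 5p + 2(1−p) = 3p + 2.
Setting these equal: −6p + 7 = 3p + 2 ⇒ −9p = -5 ⇒ p = 5/9, and the value is (-6)·(5/9) + 7 = 11/3.
For the keeper: with q = P(Near), equating Left's and Right's payoffs gives −4q + 5 = 5q + 2 ⇒ q = 1/3.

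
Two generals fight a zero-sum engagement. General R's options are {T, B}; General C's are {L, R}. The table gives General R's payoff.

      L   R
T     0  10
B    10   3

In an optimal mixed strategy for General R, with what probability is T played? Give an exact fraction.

7/17

Row minima: T → 0, B → 3; maximin = 3.
Column maxima: L → 10, R → 10; minimax = 10.
3 ≠ 10, so there is no saddle point; optimal play is mixed.
Let General R play T with probability p. Expected payoff against L: 0p + 10(1−p) = −10p + 10; against R: 10p + 3(1−p) = 7p + 3.
Setting these equal: −10p + 10 = 7p + 3 ⇒ −17p = -7 ⇒ p = 7/17, and the value is (-10)·(7/17) + 10 = 100/17.
For General C: with q = P(L), equating T's and B's payoffs gives −10q + 10 = 7q + 3 ⇒ q = 7/17.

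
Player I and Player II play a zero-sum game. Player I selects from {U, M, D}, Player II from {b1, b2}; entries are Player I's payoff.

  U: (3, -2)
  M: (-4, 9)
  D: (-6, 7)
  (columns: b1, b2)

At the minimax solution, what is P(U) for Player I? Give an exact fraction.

13/18

Row minima: U → -2, M → -4, D → -6; maximin = -2.
Column maxima: b1 → 3, b2 → 9; minimax = 3.
-2 ≠ 3, so there is no saddle point; optimal play is mixed.
D is strictly dominated by M, so Player I never plays it.
On the remaining 2×2 (U, M vs b1, b2):
Let Player I play U with probability p. Expected payoff against b1: 3p + (-4)(1−p) = 7p − 4; against b2: (-2)p + 9(1−p) = −11p + 9.
Setting these equal: 7p − 4 = −11p + 9 ⇒ 18p = 13 ⇒ p = 13/18, and the value is (7)·(13/18) − 4 = 19/18.
For Player II: with q = P(b1), equating U's and M's payoffs gives 5q − 2 = −13q + 9 ⇒ q = 11/18.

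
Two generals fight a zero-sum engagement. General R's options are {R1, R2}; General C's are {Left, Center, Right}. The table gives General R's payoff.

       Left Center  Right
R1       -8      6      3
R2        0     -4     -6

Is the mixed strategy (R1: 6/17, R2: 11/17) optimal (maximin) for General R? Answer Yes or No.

Against Left this mix gives (6/17)·(-8) + (11/17)·0 = -48/17.
Against Center this mix gives (6/17)·6 + (11/17)·(-4) = -8/17.
Against Right this mix gives (6/17)·3 + (11/17)·(-6) = -48/17.
All of General C's active replies (Left, Right) yield -48/17, and no column does worse for General R. The mix makes General C indifferent and guarantees -48/17, so it is optimal.

Yes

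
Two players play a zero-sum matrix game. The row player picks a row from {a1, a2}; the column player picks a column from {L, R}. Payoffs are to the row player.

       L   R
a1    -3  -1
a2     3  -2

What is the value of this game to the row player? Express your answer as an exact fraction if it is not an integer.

-9/7

Row minima: a1 → -3, a2 → -2; maximin = -2.
Column maxima: L → 3, R → -1; minimax = -1.
-2 ≠ -1, so there is no saddle point; optimal play is mixed.
Let the row player play a1 with probability p. Expected payoff against L: (-3)p + 3(1−p) = −6p + 3; against R: (-1)p + (-2)(1−p) = p − 2.
Setting these equal: −6p + 3 = p − 2 ⇒ −7p = -5 ⇒ p = 5/7, and the value is (-6)·(5/7) + 3 = -9/7.
For the column player: with q = P(L), equating a1's and a2's payoffs gives −2q − 1 = 5q − 2 ⇒ q = 1/7.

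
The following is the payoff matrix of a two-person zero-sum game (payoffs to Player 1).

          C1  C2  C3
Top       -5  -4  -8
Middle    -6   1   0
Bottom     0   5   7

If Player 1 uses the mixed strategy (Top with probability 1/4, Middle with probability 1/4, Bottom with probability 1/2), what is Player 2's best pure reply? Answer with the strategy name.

C1

If Player 2 plays C1, Player 1's expected payoff is (1/4)·(-5) + (1/4)·(-6) + (1/2)·0 = -11/4.
If Player 2 plays C2, Player 1's expected payoff is (1/4)·(-4) + (1/4)·1 + (1/2)·5 = 7/4.
If Player 2 plays C3, Player 1's expected payoff is (1/4)·(-8) + (1/4)·0 + (1/2)·7 = 3/2.
Player 2 minimizes Player 1's payoff; the smallest is -11/4, so the best response is C1.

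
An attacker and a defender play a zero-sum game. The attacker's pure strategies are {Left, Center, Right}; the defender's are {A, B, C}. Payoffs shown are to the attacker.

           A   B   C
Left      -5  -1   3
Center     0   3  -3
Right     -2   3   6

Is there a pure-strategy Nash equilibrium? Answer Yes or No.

Row minima: Left → -5, Center → -3, Right → -2; maximin = -2.
Column maxima: A → 0, B → 3, C → 6; minimax = 0.
-2 ≠ 0, so no pure-strategy equilibrium exists.

No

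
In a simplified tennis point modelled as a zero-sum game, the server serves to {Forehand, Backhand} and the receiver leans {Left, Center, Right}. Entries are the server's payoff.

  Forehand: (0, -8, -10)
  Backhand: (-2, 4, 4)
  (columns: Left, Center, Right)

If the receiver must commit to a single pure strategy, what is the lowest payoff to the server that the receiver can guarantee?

Column maxima: Left → 0, Center → 4, Right → 4.
The smallest of these is 0.

0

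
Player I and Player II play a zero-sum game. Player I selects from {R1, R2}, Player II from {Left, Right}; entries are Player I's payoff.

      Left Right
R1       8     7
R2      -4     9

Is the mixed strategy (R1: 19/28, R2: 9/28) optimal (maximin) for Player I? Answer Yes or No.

Against Left this mix gives (19/28)·8 + (9/28)·(-4) = 29/7.
Against Right this mix gives (19/28)·7 + (9/28)·9 = 107/14.
Player II will play Left, holding Player I to 29/7. Shifting weight toward the row that does better against Left would raise this floor (the equalizing mix achieves 50/7 against both Left and Right), so the proposed strategy is not optimal.

No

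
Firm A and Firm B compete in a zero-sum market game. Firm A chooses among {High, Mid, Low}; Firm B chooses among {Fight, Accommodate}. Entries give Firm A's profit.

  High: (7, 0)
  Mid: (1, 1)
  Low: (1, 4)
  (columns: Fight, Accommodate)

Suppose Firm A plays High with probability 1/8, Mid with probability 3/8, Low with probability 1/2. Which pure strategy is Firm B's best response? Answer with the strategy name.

Fight

If Firm B plays Fight, Firm A's expected payoff is (1/8)·7 + (3/8)·1 + (1/2)·1 = 7/4.
If Firm B plays Accommodate, Firm A's expected payoff is (1/8)·0 + (3/8)·1 + (1/2)·4 = 19/8.
Firm B minimizes Firm A's payoff; the smallest is 7/4, so the best response is Fight.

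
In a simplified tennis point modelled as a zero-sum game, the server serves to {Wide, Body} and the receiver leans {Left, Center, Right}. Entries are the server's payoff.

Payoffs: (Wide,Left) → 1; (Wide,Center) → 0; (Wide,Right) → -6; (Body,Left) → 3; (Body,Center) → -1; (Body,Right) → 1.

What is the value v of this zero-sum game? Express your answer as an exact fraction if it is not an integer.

-3/4

Row minima: Wide → -6, Body → -1; maximin = -1.
Column maxima: Left → 3, Center → 0, Right → 1; minimax = 0.
-1 ≠ 0, so there is no saddle point; optimal play is mixed.
Left is strictly dominated by Center (it gives the server strictly more in every row), so the receiver never plays it.
On the remaining 2×2 (Wide, Body vs Center, Right):
Let the server play Wide with probability p. Expected payoff against Center: 0p + (-1)(1−p) = p − 1; against Right: (-6)p + 1(1−p) = −7p + 1.
Setting these equal: p − 1 = −7p + 1 ⇒ 8p = 2 ⇒ p = 1/4, and the value is (1)·(1/4) − 1 = -3/4.
For the receiver: with q = P(Center), equating Wide's and Body's payoffs gives 6q − 6 = −2q + 1 ⇒ q = 7/8.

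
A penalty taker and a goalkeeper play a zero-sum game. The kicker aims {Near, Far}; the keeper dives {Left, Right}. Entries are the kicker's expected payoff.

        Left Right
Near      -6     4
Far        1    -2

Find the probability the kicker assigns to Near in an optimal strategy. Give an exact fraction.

3/13

Row minima: Near → -6, Far → -2; maximin = -2.
Column maxima: Left → 1, Right → 4; minimax = 1.
-2 ≠ 1, so there is no saddle point; optimal play is mixed.
Let the kicker play Near with probability p. Expected payoff against Left: (-6)p + 1(1−p) = −7p + 1; against Right: 4p + (-2)(1−p) = 6p − 2.
Setting these equal: −7p + 1 = 6p − 2 ⇒ −13p = -3 ⇒ p = 3/13, and the value is (-7)·(3/13) + 1 = -8/13.
For the keeper: with q = P(Left), equating Near's and Far's payoffs gives −10q + 4 = 3q − 2 ⇒ q = 6/13.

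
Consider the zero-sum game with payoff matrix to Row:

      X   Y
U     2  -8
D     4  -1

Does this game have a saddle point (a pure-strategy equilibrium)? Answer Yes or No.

Yes

Row minima: U → -8, D → -1; maximin = -1.
Column maxima: X → 4, Y → -1; minimax = -1.
maximin = minimax = -1, so a saddle point exists.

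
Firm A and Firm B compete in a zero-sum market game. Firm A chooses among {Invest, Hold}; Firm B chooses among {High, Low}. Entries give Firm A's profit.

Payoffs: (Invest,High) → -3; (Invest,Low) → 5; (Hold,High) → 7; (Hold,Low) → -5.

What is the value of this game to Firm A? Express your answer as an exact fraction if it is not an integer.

1

Row minima: Invest → -3, Hold → -5; maximin = -3.
Column maxima: High → 7, Low → 5; minimax = 5.
-3 ≠ 5, so there is no saddle point; optimal play is mixed.
Let Firm A play Invest with probability p. Expected payoff against High: (-3)p + 7(1−p) = −10p + 7; against Low: 5p + (-5)(1−p) = 10p − 5.
Setting these equal: −10p + 7 = 10p − 5 ⇒ −20p = -12 ⇒ p = 3/5, and the value is (-10)·(3/5) + 7 = 1.
For Firm B: with q = P(High), equating Invest's and Hold's payoffs gives −8q + 5 = 12q − 5 ⇒ q = 1/2.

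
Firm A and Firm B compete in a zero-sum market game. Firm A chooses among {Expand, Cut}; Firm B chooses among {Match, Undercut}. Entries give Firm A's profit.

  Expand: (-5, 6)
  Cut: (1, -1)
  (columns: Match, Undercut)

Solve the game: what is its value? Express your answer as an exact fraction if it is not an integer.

Row minima: Expand → -5, Cut → -1; maximin = -1.
Column maxima: Match → 1, Undercut → 6; minimax = 1.
-1 ≠ 1, so there is no saddle point; optimal play is mixed.
Let Firm A play Expand with probability p. Expected payoff against Match: (-5)p + 1(1−p) = −6p + 1; against Undercut: 6p + (-1)(1−p) = 7p − 1.
Setting these equal: −6p + 1 = 7p − 1 ⇒ −13p = -2 ⇒ p = 2/13, and the value is (-6)·(2/13) + 1 = 1/13.
For Firm B: with q = P(Match), equating Expand's and Cut's payoffs gives −11q + 6 = 2q − 1 ⇒ q = 7/13.

1/13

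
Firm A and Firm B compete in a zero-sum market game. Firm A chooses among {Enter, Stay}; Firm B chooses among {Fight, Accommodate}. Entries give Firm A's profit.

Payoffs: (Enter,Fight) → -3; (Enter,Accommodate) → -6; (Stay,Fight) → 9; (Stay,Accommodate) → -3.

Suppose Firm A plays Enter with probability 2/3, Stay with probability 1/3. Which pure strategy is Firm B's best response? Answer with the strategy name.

Accommodate

If Firm B plays Fight, Firm A's expected payoff is (2/3)·(-3) + (1/3)·9 = 1.
If Firm B plays Accommodate, Firm A's expected payoff is (2/3)·(-6) + (1/3)·(-3) = -5.
Firm B minimizes Firm A's payoff; the smallest is -5, so the best response is Accommodate.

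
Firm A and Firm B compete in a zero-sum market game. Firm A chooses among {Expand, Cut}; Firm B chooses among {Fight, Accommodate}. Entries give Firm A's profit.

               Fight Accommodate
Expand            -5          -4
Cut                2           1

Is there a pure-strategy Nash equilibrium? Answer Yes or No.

Row minima: Expand → -5, Cut → 1; maximin = 1.
Column maxima: Fight → 2, Accommodate → 1; minimax = 1.
maximin = minimax = 1, so a saddle point exists.

Yes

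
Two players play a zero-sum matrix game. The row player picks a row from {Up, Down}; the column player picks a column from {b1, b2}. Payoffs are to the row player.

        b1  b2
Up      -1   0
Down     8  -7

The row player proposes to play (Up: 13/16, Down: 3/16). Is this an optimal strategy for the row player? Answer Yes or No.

No

Against b1 this mix gives (13/16)·(-1) + (3/16)·8 = 11/16.
Against b2 this mix gives (13/16)·0 + (3/16)·(-7) = -21/16.
The column player will play b2, holding the row player to -21/16. Shifting weight toward the row that does better against b2 would raise this floor (the equalizing mix achieves -7/16 against both b2 and b1), so the proposed strategy is not optimal.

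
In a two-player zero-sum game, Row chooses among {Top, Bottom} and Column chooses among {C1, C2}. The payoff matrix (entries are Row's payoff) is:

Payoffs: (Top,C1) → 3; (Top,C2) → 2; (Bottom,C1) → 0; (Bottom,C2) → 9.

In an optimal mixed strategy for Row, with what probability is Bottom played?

Row minima: Top → 2, Bottom → 0; maximin = 2.
Column maxima: C1 → 3, C2 → 9; minimax = 3.
2 ≠ 3, so there is no saddle point; optimal play is mixed.
Let Row play Top with probability p. Expected payoff against C1: 3p + 0(1−p) = 3p; against C2: 2p + 9(1−p) = −7p + 9.
Setting these equal: 3p = −7p + 9 ⇒ 10p = 9 ⇒ p = 9/10, and the value is (3)·(9/10) = 27/10.
For Column: with q = P(C1), equating Top's and Bottom's payoffs gives q + 2 = −9q + 9 ⇒ q = 7/10.

1/10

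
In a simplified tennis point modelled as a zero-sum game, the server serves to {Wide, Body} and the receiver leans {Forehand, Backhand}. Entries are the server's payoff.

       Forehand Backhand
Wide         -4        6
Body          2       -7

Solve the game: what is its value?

Row minima: Wide → -4, Body → -7; maximin = -4.
Column maxima: Forehand → 2, Backhand → 6; minimax = 2.
-4 ≠ 2, so there is no saddle point; optimal play is mixed.
Let the server play Wide with probability p. Expected payoff against Forehand: (-4)p + 2(1−p) = −6p + 2; against Backhand: 6p + (-7)(1−p) = 13p − 7.
Setting these equal: −6p + 2 = 13p − 7 ⇒ −19p = -9 ⇒ p = 9/19, and the value is (-6)·(9/19) + 2 = -16/19.
For the receiver: with q = P(Forehand), equating Wide's and Body's payoffs gives −10q + 6 = 9q − 7 ⇒ q = 13/19.

-16/19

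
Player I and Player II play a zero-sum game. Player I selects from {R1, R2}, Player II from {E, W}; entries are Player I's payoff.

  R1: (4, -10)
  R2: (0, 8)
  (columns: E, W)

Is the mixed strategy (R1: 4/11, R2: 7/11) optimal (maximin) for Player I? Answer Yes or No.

Against E this mix gives (4/11)·4 + (7/11)·0 = 16/11.
Against W this mix gives (4/11)·(-10) + (7/11)·8 = 16/11.
All of Player II's active replies (E, W) yield 16/11, and no column does worse for Player I. The mix makes Player II indifferent and guarantees 16/11, so it is optimal.

Yes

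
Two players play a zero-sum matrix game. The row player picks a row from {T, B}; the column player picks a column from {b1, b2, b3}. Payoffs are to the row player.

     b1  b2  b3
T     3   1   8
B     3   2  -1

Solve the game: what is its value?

Row minima: T → 1, B → -1; maximin = 1.
Column maxima: b1 → 3, b2 → 2, b3 → 8; minimax = 2.
1 ≠ 2, so there is no saddle point; optimal play is mixed.
b1 is strictly dominated by b2 (it gives the row player strictly more in every row), so the column player never plays it.
On the remaining 2×2 (T, B vs b2, b3):
Let the row player play T with probability p. Expected payoff against b2: 1p + 2(1−p) = −p + 2; against b3: 8p + (-1)(1−p) = 9p − 1.
Setting these equal: −p + 2 = 9p − 1 ⇒ −10p = -3 ⇒ p = 3/10, and the value is (-1)·(3/10) + 2 = 17/10.
For the column player: with q = P(b2), equating T's and B's payoffs gives −7q + 8 = 3q − 1 ⇒ q = 9/10.

17/10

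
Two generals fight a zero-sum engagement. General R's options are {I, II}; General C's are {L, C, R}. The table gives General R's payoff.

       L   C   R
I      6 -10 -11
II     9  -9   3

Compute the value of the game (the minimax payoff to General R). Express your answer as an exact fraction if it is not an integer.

Row minima: I → -11, II → -9; maximin = -9.
Column maxima: L → 9, C → -9, R → 3; minimax = -9.
Since maximin = minimax = -9, there is a saddle point and the value is -9.

-9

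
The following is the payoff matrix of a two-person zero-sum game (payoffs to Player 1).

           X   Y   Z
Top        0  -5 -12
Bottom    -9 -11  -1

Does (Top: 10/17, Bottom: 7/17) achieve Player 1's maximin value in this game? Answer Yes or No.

Yes

Against X this mix gives (10/17)·0 + (7/17)·(-9) = -63/17.
Against Y this mix gives (10/17)·(-5) + (7/17)·(-11) = -127/17.
Against Z this mix gives (10/17)·(-12) + (7/17)·(-1) = -127/17.
All of Player 2's active replies (Y, Z) yield -127/17, and no column does worse for Player 1. The mix makes Player 2 indifferent and guarantees -127/17, so it is optimal.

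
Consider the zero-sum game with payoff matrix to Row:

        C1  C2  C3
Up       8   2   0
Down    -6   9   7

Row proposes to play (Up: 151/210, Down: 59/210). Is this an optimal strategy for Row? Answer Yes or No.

Against C1 this mix gives (151/210)·8 + (59/210)·(-6) = 61/15.
Against C2 this mix gives (151/210)·2 + (59/210)·9 = 119/30.
Against C3 this mix gives (151/210)·0 + (59/210)·7 = 59/30.
Column will play C3, holding Row to 59/30. Shifting weight toward the row that does better against C3 would raise this floor (the equalizing mix achieves 8/3 against both C3 and C1), so the proposed strategy is not optimal.

No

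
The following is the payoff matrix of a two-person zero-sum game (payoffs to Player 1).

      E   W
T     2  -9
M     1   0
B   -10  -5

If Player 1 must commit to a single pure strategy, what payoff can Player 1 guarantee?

Row minima: T → -9, M → 0, B → -10.
The best of these is 0.

0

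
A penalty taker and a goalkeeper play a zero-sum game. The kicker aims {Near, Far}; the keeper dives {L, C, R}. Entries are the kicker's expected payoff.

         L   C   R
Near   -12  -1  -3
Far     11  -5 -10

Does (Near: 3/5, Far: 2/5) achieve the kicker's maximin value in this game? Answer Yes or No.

Against L this mix gives (3/5)·(-12) + (2/5)·11 = -14/5.
Against C this mix gives (3/5)·(-1) + (2/5)·(-5) = -13/5.
Against R this mix gives (3/5)·(-3) + (2/5)·(-10) = -29/5.
The keeper will play R, holding the kicker to -29/5. Shifting weight toward the row that does better against R would raise this floor (the equalizing mix achieves -51/10 against both R and L), so the proposed strategy is not optimal.

No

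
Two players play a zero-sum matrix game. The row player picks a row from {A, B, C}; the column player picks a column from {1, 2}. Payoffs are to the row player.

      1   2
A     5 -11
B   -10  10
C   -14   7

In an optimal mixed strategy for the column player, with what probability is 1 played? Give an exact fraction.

Row minima: A → -11, B → -10, C → -14; maximin = -10.
Column maxima: 1 → 5, 2 → 10; minimax = 5.
-10 ≠ 5, so there is no saddle point; optimal play is mixed.
C is strictly dominated by B, so the row player never plays it.
On the remaining 2×2 (A, B vs 1, 2):
Let the row player play A with probability p. Expected payoff against 1: 5p + (-10)(1−p) = 15p − 10; against 2: (-11)p + 10(1−p) = −21p + 10.
Setting these equal: 15p − 10 = −21p + 10 ⇒ 36p = 20 ⇒ p = 5/9, and the value is (15)·(5/9) − 10 = -5/3.
For the column player: with q = P(1), equating A's and B's payoffs gives 16q − 11 = −20q + 10 ⇒ q = 7/12.

7/12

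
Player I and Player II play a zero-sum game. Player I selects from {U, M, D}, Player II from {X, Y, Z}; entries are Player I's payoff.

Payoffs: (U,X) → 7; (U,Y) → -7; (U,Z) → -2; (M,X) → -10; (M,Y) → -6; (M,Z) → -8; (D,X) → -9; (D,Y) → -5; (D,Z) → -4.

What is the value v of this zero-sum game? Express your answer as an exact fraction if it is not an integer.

Row minima: U → -7, M → -10, D → -9; maximin = -7.
Column maxima: X → 7, Y → -5, Z → -2; minimax = -5.
-7 ≠ -5, so there is no saddle point; optimal play is mixed.
M is strictly dominated by D, so Player I never plays it.
With M eliminated, Z is strictly dominated by Y (it gives Player I strictly more in every remaining row), so Player II never plays it.
On the remaining 2×2 (U, D vs X, Y):
Let Player I play U with probability p. Expected payoff against X: 7p + (-9)(1−p) = 16p − 9; against Y: (-7)p + (-5)(1−p) = −2p − 5.
Setting these equal: 16p − 9 = −2p − 5 ⇒ 18p = 4 ⇒ p = 2/9, and the value is (16)·(2/9) − 9 = -49/9.
For Player II: with q = P(X), equating U's and D's payoffs gives 14q − 7 = −4q − 5 ⇒ q = 1/9.

-49/9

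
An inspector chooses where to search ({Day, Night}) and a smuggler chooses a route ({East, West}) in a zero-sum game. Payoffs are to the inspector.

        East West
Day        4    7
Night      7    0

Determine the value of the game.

49/10

Row minima: Day → 4, Night → 0; maximin = 4.
Column maxima: East → 7, West → 7; minimax = 7.
4 ≠ 7, so there is no saddle point; optimal play is mixed.
Let the inspector play Day with probability p. Expected payoff against East: 4p + 7(1−p) = −3p + 7; against West: 7p + 0(1−p) = 7p.
Setting these equal: −3p + 7 = 7p ⇒ −10p = -7 ⇒ p = 7/10, and the value is (-3)·(7/10) + 7 = 49/10.
For the smuggler: with q = P(East), equating Day's and Night's payoffs gives −3q + 7 = 7q ⇒ q = 7/10.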